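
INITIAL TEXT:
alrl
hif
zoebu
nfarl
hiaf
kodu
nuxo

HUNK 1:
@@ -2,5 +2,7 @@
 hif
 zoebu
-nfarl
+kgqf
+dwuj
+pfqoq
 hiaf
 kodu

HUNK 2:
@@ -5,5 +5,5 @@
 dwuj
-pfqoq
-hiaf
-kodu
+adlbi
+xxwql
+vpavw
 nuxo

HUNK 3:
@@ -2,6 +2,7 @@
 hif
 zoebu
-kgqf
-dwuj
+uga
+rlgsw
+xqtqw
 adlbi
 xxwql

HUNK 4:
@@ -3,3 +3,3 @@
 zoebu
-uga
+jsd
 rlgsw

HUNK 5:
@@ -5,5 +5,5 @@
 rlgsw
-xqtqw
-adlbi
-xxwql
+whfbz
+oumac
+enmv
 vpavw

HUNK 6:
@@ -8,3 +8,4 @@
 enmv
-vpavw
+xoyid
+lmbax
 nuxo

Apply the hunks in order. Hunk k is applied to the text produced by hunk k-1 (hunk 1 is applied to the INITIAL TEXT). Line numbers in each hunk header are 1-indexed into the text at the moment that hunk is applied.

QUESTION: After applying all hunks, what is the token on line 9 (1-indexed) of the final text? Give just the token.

Answer: xoyid

Derivation:
Hunk 1: at line 2 remove [nfarl] add [kgqf,dwuj,pfqoq] -> 9 lines: alrl hif zoebu kgqf dwuj pfqoq hiaf kodu nuxo
Hunk 2: at line 5 remove [pfqoq,hiaf,kodu] add [adlbi,xxwql,vpavw] -> 9 lines: alrl hif zoebu kgqf dwuj adlbi xxwql vpavw nuxo
Hunk 3: at line 2 remove [kgqf,dwuj] add [uga,rlgsw,xqtqw] -> 10 lines: alrl hif zoebu uga rlgsw xqtqw adlbi xxwql vpavw nuxo
Hunk 4: at line 3 remove [uga] add [jsd] -> 10 lines: alrl hif zoebu jsd rlgsw xqtqw adlbi xxwql vpavw nuxo
Hunk 5: at line 5 remove [xqtqw,adlbi,xxwql] add [whfbz,oumac,enmv] -> 10 lines: alrl hif zoebu jsd rlgsw whfbz oumac enmv vpavw nuxo
Hunk 6: at line 8 remove [vpavw] add [xoyid,lmbax] -> 11 lines: alrl hif zoebu jsd rlgsw whfbz oumac enmv xoyid lmbax nuxo
Final line 9: xoyid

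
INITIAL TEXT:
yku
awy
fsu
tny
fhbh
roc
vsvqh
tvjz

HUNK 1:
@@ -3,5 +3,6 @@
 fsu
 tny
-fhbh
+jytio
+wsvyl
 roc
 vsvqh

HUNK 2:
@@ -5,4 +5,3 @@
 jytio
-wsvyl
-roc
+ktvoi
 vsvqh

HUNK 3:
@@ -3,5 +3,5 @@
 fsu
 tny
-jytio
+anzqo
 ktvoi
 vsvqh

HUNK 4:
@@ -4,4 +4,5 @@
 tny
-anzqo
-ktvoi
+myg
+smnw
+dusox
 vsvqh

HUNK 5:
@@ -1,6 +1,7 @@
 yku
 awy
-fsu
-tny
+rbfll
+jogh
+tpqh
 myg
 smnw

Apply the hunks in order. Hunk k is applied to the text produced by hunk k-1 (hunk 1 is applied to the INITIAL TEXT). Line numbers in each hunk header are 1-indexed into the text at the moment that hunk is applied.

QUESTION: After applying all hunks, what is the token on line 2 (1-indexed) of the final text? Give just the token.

Hunk 1: at line 3 remove [fhbh] add [jytio,wsvyl] -> 9 lines: yku awy fsu tny jytio wsvyl roc vsvqh tvjz
Hunk 2: at line 5 remove [wsvyl,roc] add [ktvoi] -> 8 lines: yku awy fsu tny jytio ktvoi vsvqh tvjz
Hunk 3: at line 3 remove [jytio] add [anzqo] -> 8 lines: yku awy fsu tny anzqo ktvoi vsvqh tvjz
Hunk 4: at line 4 remove [anzqo,ktvoi] add [myg,smnw,dusox] -> 9 lines: yku awy fsu tny myg smnw dusox vsvqh tvjz
Hunk 5: at line 1 remove [fsu,tny] add [rbfll,jogh,tpqh] -> 10 lines: yku awy rbfll jogh tpqh myg smnw dusox vsvqh tvjz
Final line 2: awy

Answer: awy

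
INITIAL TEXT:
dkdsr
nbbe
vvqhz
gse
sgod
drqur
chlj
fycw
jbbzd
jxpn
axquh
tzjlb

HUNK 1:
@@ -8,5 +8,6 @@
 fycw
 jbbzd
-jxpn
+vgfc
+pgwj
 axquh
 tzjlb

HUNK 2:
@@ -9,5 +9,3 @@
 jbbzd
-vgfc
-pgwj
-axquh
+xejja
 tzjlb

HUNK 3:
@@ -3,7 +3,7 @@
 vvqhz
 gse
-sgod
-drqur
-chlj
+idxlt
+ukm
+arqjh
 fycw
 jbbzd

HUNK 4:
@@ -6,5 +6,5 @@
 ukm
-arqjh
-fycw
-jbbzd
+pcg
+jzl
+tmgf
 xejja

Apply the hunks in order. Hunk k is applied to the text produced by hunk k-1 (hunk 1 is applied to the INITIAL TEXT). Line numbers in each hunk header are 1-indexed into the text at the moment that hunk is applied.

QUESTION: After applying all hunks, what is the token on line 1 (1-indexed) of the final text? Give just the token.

Hunk 1: at line 8 remove [jxpn] add [vgfc,pgwj] -> 13 lines: dkdsr nbbe vvqhz gse sgod drqur chlj fycw jbbzd vgfc pgwj axquh tzjlb
Hunk 2: at line 9 remove [vgfc,pgwj,axquh] add [xejja] -> 11 lines: dkdsr nbbe vvqhz gse sgod drqur chlj fycw jbbzd xejja tzjlb
Hunk 3: at line 3 remove [sgod,drqur,chlj] add [idxlt,ukm,arqjh] -> 11 lines: dkdsr nbbe vvqhz gse idxlt ukm arqjh fycw jbbzd xejja tzjlb
Hunk 4: at line 6 remove [arqjh,fycw,jbbzd] add [pcg,jzl,tmgf] -> 11 lines: dkdsr nbbe vvqhz gse idxlt ukm pcg jzl tmgf xejja tzjlb
Final line 1: dkdsr

Answer: dkdsr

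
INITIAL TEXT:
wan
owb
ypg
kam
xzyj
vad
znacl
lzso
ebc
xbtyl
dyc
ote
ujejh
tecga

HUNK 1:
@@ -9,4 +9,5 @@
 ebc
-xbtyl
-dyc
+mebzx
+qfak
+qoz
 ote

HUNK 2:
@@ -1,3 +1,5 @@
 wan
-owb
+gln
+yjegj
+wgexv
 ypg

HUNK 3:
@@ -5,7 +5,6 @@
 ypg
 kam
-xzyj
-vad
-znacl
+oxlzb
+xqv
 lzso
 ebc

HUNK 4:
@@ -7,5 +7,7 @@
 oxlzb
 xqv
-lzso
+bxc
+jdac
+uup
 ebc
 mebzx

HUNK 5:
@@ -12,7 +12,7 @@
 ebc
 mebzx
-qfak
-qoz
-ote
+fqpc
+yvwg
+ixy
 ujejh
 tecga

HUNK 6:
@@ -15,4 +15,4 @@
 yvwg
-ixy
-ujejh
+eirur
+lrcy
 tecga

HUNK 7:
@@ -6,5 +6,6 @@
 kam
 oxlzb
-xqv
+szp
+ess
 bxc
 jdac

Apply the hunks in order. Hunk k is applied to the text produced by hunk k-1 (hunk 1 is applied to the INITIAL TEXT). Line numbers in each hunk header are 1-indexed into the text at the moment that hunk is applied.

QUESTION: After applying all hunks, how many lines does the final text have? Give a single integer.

Answer: 19

Derivation:
Hunk 1: at line 9 remove [xbtyl,dyc] add [mebzx,qfak,qoz] -> 15 lines: wan owb ypg kam xzyj vad znacl lzso ebc mebzx qfak qoz ote ujejh tecga
Hunk 2: at line 1 remove [owb] add [gln,yjegj,wgexv] -> 17 lines: wan gln yjegj wgexv ypg kam xzyj vad znacl lzso ebc mebzx qfak qoz ote ujejh tecga
Hunk 3: at line 5 remove [xzyj,vad,znacl] add [oxlzb,xqv] -> 16 lines: wan gln yjegj wgexv ypg kam oxlzb xqv lzso ebc mebzx qfak qoz ote ujejh tecga
Hunk 4: at line 7 remove [lzso] add [bxc,jdac,uup] -> 18 lines: wan gln yjegj wgexv ypg kam oxlzb xqv bxc jdac uup ebc mebzx qfak qoz ote ujejh tecga
Hunk 5: at line 12 remove [qfak,qoz,ote] add [fqpc,yvwg,ixy] -> 18 lines: wan gln yjegj wgexv ypg kam oxlzb xqv bxc jdac uup ebc mebzx fqpc yvwg ixy ujejh tecga
Hunk 6: at line 15 remove [ixy,ujejh] add [eirur,lrcy] -> 18 lines: wan gln yjegj wgexv ypg kam oxlzb xqv bxc jdac uup ebc mebzx fqpc yvwg eirur lrcy tecga
Hunk 7: at line 6 remove [xqv] add [szp,ess] -> 19 lines: wan gln yjegj wgexv ypg kam oxlzb szp ess bxc jdac uup ebc mebzx fqpc yvwg eirur lrcy tecga
Final line count: 19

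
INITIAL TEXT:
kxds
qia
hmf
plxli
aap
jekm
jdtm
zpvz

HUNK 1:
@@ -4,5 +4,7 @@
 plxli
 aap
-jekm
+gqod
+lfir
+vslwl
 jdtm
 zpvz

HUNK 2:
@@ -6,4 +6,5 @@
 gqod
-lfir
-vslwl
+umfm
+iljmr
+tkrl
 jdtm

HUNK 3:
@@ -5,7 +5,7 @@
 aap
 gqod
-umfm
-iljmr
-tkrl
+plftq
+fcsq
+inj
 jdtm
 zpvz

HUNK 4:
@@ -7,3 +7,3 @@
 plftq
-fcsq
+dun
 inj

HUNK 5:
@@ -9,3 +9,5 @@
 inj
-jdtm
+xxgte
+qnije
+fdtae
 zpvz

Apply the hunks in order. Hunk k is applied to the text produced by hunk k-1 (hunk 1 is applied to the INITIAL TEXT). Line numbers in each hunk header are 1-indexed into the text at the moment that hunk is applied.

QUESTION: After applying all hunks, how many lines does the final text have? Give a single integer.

Hunk 1: at line 4 remove [jekm] add [gqod,lfir,vslwl] -> 10 lines: kxds qia hmf plxli aap gqod lfir vslwl jdtm zpvz
Hunk 2: at line 6 remove [lfir,vslwl] add [umfm,iljmr,tkrl] -> 11 lines: kxds qia hmf plxli aap gqod umfm iljmr tkrl jdtm zpvz
Hunk 3: at line 5 remove [umfm,iljmr,tkrl] add [plftq,fcsq,inj] -> 11 lines: kxds qia hmf plxli aap gqod plftq fcsq inj jdtm zpvz
Hunk 4: at line 7 remove [fcsq] add [dun] -> 11 lines: kxds qia hmf plxli aap gqod plftq dun inj jdtm zpvz
Hunk 5: at line 9 remove [jdtm] add [xxgte,qnije,fdtae] -> 13 lines: kxds qia hmf plxli aap gqod plftq dun inj xxgte qnije fdtae zpvz
Final line count: 13

Answer: 13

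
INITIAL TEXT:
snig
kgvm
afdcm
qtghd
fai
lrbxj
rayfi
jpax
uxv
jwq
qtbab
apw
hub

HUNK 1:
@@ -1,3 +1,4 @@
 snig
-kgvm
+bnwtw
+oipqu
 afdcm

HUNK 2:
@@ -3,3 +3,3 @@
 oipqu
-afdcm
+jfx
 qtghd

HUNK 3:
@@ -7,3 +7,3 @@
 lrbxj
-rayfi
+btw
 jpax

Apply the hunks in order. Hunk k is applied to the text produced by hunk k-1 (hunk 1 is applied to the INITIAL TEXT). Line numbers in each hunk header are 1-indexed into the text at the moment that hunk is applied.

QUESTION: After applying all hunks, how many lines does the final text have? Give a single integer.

Hunk 1: at line 1 remove [kgvm] add [bnwtw,oipqu] -> 14 lines: snig bnwtw oipqu afdcm qtghd fai lrbxj rayfi jpax uxv jwq qtbab apw hub
Hunk 2: at line 3 remove [afdcm] add [jfx] -> 14 lines: snig bnwtw oipqu jfx qtghd fai lrbxj rayfi jpax uxv jwq qtbab apw hub
Hunk 3: at line 7 remove [rayfi] add [btw] -> 14 lines: snig bnwtw oipqu jfx qtghd fai lrbxj btw jpax uxv jwq qtbab apw hub
Final line count: 14

Answer: 14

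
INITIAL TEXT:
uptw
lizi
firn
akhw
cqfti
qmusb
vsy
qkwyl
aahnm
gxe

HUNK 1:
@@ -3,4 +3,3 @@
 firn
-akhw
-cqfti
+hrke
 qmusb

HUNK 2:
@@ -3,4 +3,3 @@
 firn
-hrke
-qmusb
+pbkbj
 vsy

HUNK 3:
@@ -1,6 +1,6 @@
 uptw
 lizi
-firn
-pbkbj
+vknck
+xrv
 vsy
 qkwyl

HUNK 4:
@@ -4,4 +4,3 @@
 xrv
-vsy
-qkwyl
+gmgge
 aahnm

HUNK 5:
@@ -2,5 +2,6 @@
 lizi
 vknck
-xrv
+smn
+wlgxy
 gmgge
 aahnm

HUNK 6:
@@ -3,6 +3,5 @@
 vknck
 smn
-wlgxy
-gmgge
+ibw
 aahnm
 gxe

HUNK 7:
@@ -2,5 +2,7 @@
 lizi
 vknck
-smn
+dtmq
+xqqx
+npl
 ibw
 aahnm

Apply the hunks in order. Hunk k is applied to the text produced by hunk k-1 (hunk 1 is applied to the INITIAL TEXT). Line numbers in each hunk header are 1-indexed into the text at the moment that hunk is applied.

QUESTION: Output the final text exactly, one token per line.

Answer: uptw
lizi
vknck
dtmq
xqqx
npl
ibw
aahnm
gxe

Derivation:
Hunk 1: at line 3 remove [akhw,cqfti] add [hrke] -> 9 lines: uptw lizi firn hrke qmusb vsy qkwyl aahnm gxe
Hunk 2: at line 3 remove [hrke,qmusb] add [pbkbj] -> 8 lines: uptw lizi firn pbkbj vsy qkwyl aahnm gxe
Hunk 3: at line 1 remove [firn,pbkbj] add [vknck,xrv] -> 8 lines: uptw lizi vknck xrv vsy qkwyl aahnm gxe
Hunk 4: at line 4 remove [vsy,qkwyl] add [gmgge] -> 7 lines: uptw lizi vknck xrv gmgge aahnm gxe
Hunk 5: at line 2 remove [xrv] add [smn,wlgxy] -> 8 lines: uptw lizi vknck smn wlgxy gmgge aahnm gxe
Hunk 6: at line 3 remove [wlgxy,gmgge] add [ibw] -> 7 lines: uptw lizi vknck smn ibw aahnm gxe
Hunk 7: at line 2 remove [smn] add [dtmq,xqqx,npl] -> 9 lines: uptw lizi vknck dtmq xqqx npl ibw aahnm gxe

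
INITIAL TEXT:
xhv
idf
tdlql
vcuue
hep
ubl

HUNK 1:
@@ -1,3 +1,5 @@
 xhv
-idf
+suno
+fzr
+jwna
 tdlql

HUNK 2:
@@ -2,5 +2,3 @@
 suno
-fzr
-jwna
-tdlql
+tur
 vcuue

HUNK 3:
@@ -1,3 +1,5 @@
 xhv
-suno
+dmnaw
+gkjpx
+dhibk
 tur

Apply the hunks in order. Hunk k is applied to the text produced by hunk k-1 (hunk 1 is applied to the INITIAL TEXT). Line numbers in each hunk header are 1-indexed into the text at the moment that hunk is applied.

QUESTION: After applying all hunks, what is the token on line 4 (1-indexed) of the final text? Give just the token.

Hunk 1: at line 1 remove [idf] add [suno,fzr,jwna] -> 8 lines: xhv suno fzr jwna tdlql vcuue hep ubl
Hunk 2: at line 2 remove [fzr,jwna,tdlql] add [tur] -> 6 lines: xhv suno tur vcuue hep ubl
Hunk 3: at line 1 remove [suno] add [dmnaw,gkjpx,dhibk] -> 8 lines: xhv dmnaw gkjpx dhibk tur vcuue hep ubl
Final line 4: dhibk

Answer: dhibk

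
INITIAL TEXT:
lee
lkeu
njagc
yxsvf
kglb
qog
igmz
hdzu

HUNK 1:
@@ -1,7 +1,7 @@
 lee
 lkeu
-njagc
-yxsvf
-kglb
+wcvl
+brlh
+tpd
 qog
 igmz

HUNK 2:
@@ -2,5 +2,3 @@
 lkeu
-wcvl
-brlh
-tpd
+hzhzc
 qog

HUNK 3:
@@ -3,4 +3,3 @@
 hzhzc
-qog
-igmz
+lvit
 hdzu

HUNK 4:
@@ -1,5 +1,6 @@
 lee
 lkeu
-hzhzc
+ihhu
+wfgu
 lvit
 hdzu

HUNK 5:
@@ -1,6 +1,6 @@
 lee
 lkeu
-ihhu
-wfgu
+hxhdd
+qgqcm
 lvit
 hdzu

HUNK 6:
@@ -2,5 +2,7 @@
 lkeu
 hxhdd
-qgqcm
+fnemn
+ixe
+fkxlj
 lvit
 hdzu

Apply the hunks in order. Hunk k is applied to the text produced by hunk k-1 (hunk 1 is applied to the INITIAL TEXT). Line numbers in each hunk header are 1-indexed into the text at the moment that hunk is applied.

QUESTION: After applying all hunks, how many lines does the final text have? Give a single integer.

Answer: 8

Derivation:
Hunk 1: at line 1 remove [njagc,yxsvf,kglb] add [wcvl,brlh,tpd] -> 8 lines: lee lkeu wcvl brlh tpd qog igmz hdzu
Hunk 2: at line 2 remove [wcvl,brlh,tpd] add [hzhzc] -> 6 lines: lee lkeu hzhzc qog igmz hdzu
Hunk 3: at line 3 remove [qog,igmz] add [lvit] -> 5 lines: lee lkeu hzhzc lvit hdzu
Hunk 4: at line 1 remove [hzhzc] add [ihhu,wfgu] -> 6 lines: lee lkeu ihhu wfgu lvit hdzu
Hunk 5: at line 1 remove [ihhu,wfgu] add [hxhdd,qgqcm] -> 6 lines: lee lkeu hxhdd qgqcm lvit hdzu
Hunk 6: at line 2 remove [qgqcm] add [fnemn,ixe,fkxlj] -> 8 lines: lee lkeu hxhdd fnemn ixe fkxlj lvit hdzu
Final line count: 8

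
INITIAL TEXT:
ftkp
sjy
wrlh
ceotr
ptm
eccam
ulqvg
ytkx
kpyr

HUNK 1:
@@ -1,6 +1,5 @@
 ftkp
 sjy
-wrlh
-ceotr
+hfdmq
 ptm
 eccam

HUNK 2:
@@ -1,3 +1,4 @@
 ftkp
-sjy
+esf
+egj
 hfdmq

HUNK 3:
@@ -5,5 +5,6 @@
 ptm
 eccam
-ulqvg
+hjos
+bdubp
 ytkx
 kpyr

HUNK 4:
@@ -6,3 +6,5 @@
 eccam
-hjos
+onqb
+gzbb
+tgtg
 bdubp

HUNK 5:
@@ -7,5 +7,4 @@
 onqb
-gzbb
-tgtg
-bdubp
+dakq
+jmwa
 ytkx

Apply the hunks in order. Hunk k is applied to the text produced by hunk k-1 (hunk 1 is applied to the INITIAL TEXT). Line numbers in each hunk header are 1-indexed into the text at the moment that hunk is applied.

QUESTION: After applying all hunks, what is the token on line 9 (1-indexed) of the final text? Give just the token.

Hunk 1: at line 1 remove [wrlh,ceotr] add [hfdmq] -> 8 lines: ftkp sjy hfdmq ptm eccam ulqvg ytkx kpyr
Hunk 2: at line 1 remove [sjy] add [esf,egj] -> 9 lines: ftkp esf egj hfdmq ptm eccam ulqvg ytkx kpyr
Hunk 3: at line 5 remove [ulqvg] add [hjos,bdubp] -> 10 lines: ftkp esf egj hfdmq ptm eccam hjos bdubp ytkx kpyr
Hunk 4: at line 6 remove [hjos] add [onqb,gzbb,tgtg] -> 12 lines: ftkp esf egj hfdmq ptm eccam onqb gzbb tgtg bdubp ytkx kpyr
Hunk 5: at line 7 remove [gzbb,tgtg,bdubp] add [dakq,jmwa] -> 11 lines: ftkp esf egj hfdmq ptm eccam onqb dakq jmwa ytkx kpyr
Final line 9: jmwa

Answer: jmwa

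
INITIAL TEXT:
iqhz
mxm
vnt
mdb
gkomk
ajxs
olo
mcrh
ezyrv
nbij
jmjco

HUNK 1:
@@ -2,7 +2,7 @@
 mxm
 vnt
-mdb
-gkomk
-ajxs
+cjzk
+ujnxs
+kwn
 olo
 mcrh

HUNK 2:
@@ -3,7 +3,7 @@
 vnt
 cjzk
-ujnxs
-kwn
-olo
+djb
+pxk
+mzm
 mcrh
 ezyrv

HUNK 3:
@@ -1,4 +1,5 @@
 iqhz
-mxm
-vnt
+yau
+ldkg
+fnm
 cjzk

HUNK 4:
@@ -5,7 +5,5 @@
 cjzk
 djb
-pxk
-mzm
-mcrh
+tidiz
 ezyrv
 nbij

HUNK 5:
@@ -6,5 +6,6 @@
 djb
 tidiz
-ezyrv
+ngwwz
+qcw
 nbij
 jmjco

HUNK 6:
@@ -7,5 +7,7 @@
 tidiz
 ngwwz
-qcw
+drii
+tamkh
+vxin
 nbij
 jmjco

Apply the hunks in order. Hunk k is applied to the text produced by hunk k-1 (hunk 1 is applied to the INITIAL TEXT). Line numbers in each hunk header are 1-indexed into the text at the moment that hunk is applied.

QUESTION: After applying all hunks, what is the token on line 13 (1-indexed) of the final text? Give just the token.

Answer: jmjco

Derivation:
Hunk 1: at line 2 remove [mdb,gkomk,ajxs] add [cjzk,ujnxs,kwn] -> 11 lines: iqhz mxm vnt cjzk ujnxs kwn olo mcrh ezyrv nbij jmjco
Hunk 2: at line 3 remove [ujnxs,kwn,olo] add [djb,pxk,mzm] -> 11 lines: iqhz mxm vnt cjzk djb pxk mzm mcrh ezyrv nbij jmjco
Hunk 3: at line 1 remove [mxm,vnt] add [yau,ldkg,fnm] -> 12 lines: iqhz yau ldkg fnm cjzk djb pxk mzm mcrh ezyrv nbij jmjco
Hunk 4: at line 5 remove [pxk,mzm,mcrh] add [tidiz] -> 10 lines: iqhz yau ldkg fnm cjzk djb tidiz ezyrv nbij jmjco
Hunk 5: at line 6 remove [ezyrv] add [ngwwz,qcw] -> 11 lines: iqhz yau ldkg fnm cjzk djb tidiz ngwwz qcw nbij jmjco
Hunk 6: at line 7 remove [qcw] add [drii,tamkh,vxin] -> 13 lines: iqhz yau ldkg fnm cjzk djb tidiz ngwwz drii tamkh vxin nbij jmjco
Final line 13: jmjco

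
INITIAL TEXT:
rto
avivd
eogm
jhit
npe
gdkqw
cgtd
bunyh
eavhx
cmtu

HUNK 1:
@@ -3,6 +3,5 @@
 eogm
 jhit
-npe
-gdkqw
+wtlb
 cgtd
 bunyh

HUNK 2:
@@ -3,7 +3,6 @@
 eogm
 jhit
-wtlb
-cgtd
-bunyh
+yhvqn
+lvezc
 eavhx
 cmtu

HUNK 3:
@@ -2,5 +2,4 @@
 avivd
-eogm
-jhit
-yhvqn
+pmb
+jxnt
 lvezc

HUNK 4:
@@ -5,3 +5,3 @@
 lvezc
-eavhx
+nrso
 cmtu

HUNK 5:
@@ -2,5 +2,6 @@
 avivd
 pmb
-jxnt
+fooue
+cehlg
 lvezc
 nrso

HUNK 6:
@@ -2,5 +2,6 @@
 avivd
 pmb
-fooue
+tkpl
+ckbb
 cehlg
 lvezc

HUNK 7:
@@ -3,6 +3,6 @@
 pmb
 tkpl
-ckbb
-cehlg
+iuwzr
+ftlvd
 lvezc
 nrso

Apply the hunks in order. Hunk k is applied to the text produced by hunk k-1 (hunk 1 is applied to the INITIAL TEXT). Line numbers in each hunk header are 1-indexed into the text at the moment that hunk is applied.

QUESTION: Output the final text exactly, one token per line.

Answer: rto
avivd
pmb
tkpl
iuwzr
ftlvd
lvezc
nrso
cmtu

Derivation:
Hunk 1: at line 3 remove [npe,gdkqw] add [wtlb] -> 9 lines: rto avivd eogm jhit wtlb cgtd bunyh eavhx cmtu
Hunk 2: at line 3 remove [wtlb,cgtd,bunyh] add [yhvqn,lvezc] -> 8 lines: rto avivd eogm jhit yhvqn lvezc eavhx cmtu
Hunk 3: at line 2 remove [eogm,jhit,yhvqn] add [pmb,jxnt] -> 7 lines: rto avivd pmb jxnt lvezc eavhx cmtu
Hunk 4: at line 5 remove [eavhx] add [nrso] -> 7 lines: rto avivd pmb jxnt lvezc nrso cmtu
Hunk 5: at line 2 remove [jxnt] add [fooue,cehlg] -> 8 lines: rto avivd pmb fooue cehlg lvezc nrso cmtu
Hunk 6: at line 2 remove [fooue] add [tkpl,ckbb] -> 9 lines: rto avivd pmb tkpl ckbb cehlg lvezc nrso cmtu
Hunk 7: at line 3 remove [ckbb,cehlg] add [iuwzr,ftlvd] -> 9 lines: rto avivd pmb tkpl iuwzr ftlvd lvezc nrso cmtu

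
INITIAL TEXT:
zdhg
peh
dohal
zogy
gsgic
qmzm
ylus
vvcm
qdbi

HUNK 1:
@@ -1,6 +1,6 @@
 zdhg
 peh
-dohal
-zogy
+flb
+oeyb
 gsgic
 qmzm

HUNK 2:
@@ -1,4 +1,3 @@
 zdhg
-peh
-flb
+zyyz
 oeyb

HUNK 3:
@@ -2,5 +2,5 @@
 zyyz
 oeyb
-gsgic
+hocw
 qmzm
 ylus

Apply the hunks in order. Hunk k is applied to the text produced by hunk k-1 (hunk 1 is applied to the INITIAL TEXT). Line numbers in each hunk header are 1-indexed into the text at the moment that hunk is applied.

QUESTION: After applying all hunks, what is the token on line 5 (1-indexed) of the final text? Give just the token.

Answer: qmzm

Derivation:
Hunk 1: at line 1 remove [dohal,zogy] add [flb,oeyb] -> 9 lines: zdhg peh flb oeyb gsgic qmzm ylus vvcm qdbi
Hunk 2: at line 1 remove [peh,flb] add [zyyz] -> 8 lines: zdhg zyyz oeyb gsgic qmzm ylus vvcm qdbi
Hunk 3: at line 2 remove [gsgic] add [hocw] -> 8 lines: zdhg zyyz oeyb hocw qmzm ylus vvcm qdbi
Final line 5: qmzm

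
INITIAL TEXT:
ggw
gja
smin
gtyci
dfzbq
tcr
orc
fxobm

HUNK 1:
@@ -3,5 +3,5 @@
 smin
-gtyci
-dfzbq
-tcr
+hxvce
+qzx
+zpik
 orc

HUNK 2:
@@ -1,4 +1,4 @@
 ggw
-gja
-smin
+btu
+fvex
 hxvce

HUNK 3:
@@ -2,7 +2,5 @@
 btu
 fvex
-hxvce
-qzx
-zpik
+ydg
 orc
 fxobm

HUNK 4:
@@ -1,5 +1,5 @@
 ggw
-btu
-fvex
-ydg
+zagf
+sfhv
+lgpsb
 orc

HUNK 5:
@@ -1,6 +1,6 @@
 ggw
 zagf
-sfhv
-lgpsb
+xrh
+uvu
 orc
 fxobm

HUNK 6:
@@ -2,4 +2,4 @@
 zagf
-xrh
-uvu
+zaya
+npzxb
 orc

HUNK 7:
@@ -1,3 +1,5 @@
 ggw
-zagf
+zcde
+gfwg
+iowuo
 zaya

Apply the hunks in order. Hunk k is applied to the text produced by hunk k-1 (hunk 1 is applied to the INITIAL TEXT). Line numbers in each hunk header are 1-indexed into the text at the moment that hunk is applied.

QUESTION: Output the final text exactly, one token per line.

Answer: ggw
zcde
gfwg
iowuo
zaya
npzxb
orc
fxobm

Derivation:
Hunk 1: at line 3 remove [gtyci,dfzbq,tcr] add [hxvce,qzx,zpik] -> 8 lines: ggw gja smin hxvce qzx zpik orc fxobm
Hunk 2: at line 1 remove [gja,smin] add [btu,fvex] -> 8 lines: ggw btu fvex hxvce qzx zpik orc fxobm
Hunk 3: at line 2 remove [hxvce,qzx,zpik] add [ydg] -> 6 lines: ggw btu fvex ydg orc fxobm
Hunk 4: at line 1 remove [btu,fvex,ydg] add [zagf,sfhv,lgpsb] -> 6 lines: ggw zagf sfhv lgpsb orc fxobm
Hunk 5: at line 1 remove [sfhv,lgpsb] add [xrh,uvu] -> 6 lines: ggw zagf xrh uvu orc fxobm
Hunk 6: at line 2 remove [xrh,uvu] add [zaya,npzxb] -> 6 lines: ggw zagf zaya npzxb orc fxobm
Hunk 7: at line 1 remove [zagf] add [zcde,gfwg,iowuo] -> 8 lines: ggw zcde gfwg iowuo zaya npzxb orc fxobm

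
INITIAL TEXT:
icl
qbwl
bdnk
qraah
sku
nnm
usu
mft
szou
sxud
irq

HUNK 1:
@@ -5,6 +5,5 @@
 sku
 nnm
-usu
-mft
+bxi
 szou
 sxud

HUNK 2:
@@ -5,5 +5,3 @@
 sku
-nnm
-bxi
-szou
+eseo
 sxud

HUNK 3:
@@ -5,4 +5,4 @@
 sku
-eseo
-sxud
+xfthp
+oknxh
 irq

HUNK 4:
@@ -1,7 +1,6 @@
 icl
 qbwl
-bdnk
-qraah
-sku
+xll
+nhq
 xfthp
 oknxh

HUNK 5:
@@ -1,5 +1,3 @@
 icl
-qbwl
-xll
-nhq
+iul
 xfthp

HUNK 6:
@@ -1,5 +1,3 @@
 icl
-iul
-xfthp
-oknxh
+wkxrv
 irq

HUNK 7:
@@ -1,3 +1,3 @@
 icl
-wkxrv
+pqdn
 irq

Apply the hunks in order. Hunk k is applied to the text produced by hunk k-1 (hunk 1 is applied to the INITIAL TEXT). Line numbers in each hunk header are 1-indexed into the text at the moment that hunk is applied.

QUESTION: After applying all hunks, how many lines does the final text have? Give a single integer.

Answer: 3

Derivation:
Hunk 1: at line 5 remove [usu,mft] add [bxi] -> 10 lines: icl qbwl bdnk qraah sku nnm bxi szou sxud irq
Hunk 2: at line 5 remove [nnm,bxi,szou] add [eseo] -> 8 lines: icl qbwl bdnk qraah sku eseo sxud irq
Hunk 3: at line 5 remove [eseo,sxud] add [xfthp,oknxh] -> 8 lines: icl qbwl bdnk qraah sku xfthp oknxh irq
Hunk 4: at line 1 remove [bdnk,qraah,sku] add [xll,nhq] -> 7 lines: icl qbwl xll nhq xfthp oknxh irq
Hunk 5: at line 1 remove [qbwl,xll,nhq] add [iul] -> 5 lines: icl iul xfthp oknxh irq
Hunk 6: at line 1 remove [iul,xfthp,oknxh] add [wkxrv] -> 3 lines: icl wkxrv irq
Hunk 7: at line 1 remove [wkxrv] add [pqdn] -> 3 lines: icl pqdn irq
Final line count: 3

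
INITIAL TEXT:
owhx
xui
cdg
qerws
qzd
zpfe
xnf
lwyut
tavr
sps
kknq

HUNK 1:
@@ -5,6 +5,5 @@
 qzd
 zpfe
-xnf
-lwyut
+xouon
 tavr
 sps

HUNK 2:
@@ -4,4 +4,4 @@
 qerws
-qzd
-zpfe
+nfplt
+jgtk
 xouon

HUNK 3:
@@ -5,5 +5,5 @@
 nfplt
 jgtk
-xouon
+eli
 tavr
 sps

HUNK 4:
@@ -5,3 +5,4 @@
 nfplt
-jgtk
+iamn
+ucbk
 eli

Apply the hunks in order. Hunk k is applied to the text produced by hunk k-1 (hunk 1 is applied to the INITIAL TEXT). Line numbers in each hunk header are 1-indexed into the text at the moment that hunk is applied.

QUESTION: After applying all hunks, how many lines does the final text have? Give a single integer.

Hunk 1: at line 5 remove [xnf,lwyut] add [xouon] -> 10 lines: owhx xui cdg qerws qzd zpfe xouon tavr sps kknq
Hunk 2: at line 4 remove [qzd,zpfe] add [nfplt,jgtk] -> 10 lines: owhx xui cdg qerws nfplt jgtk xouon tavr sps kknq
Hunk 3: at line 5 remove [xouon] add [eli] -> 10 lines: owhx xui cdg qerws nfplt jgtk eli tavr sps kknq
Hunk 4: at line 5 remove [jgtk] add [iamn,ucbk] -> 11 lines: owhx xui cdg qerws nfplt iamn ucbk eli tavr sps kknq
Final line count: 11

Answer: 11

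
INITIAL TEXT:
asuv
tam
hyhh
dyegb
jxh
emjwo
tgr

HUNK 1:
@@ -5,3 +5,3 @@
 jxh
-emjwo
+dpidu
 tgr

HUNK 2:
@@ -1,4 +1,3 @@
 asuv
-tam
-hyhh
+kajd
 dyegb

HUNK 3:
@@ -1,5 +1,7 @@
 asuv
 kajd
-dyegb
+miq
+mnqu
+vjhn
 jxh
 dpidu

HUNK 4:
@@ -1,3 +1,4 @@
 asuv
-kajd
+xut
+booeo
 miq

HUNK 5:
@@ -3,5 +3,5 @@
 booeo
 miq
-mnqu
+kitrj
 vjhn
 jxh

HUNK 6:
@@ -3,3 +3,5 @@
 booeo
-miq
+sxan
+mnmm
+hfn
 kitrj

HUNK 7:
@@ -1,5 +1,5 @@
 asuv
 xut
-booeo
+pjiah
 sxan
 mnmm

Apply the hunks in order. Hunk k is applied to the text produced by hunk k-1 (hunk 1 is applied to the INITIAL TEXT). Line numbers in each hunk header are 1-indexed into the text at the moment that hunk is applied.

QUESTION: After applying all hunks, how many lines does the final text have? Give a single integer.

Hunk 1: at line 5 remove [emjwo] add [dpidu] -> 7 lines: asuv tam hyhh dyegb jxh dpidu tgr
Hunk 2: at line 1 remove [tam,hyhh] add [kajd] -> 6 lines: asuv kajd dyegb jxh dpidu tgr
Hunk 3: at line 1 remove [dyegb] add [miq,mnqu,vjhn] -> 8 lines: asuv kajd miq mnqu vjhn jxh dpidu tgr
Hunk 4: at line 1 remove [kajd] add [xut,booeo] -> 9 lines: asuv xut booeo miq mnqu vjhn jxh dpidu tgr
Hunk 5: at line 3 remove [mnqu] add [kitrj] -> 9 lines: asuv xut booeo miq kitrj vjhn jxh dpidu tgr
Hunk 6: at line 3 remove [miq] add [sxan,mnmm,hfn] -> 11 lines: asuv xut booeo sxan mnmm hfn kitrj vjhn jxh dpidu tgr
Hunk 7: at line 1 remove [booeo] add [pjiah] -> 11 lines: asuv xut pjiah sxan mnmm hfn kitrj vjhn jxh dpidu tgr
Final line count: 11

Answer: 11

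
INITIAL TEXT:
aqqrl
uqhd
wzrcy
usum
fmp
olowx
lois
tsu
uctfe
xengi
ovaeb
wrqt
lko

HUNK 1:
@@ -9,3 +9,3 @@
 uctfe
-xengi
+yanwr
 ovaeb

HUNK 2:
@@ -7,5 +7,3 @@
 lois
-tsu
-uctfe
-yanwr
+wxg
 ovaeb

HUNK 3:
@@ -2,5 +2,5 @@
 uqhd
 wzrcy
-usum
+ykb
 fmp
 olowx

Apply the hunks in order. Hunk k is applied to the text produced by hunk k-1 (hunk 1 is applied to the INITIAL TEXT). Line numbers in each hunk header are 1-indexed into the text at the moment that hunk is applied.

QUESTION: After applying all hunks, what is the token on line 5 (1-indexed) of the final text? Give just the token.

Answer: fmp

Derivation:
Hunk 1: at line 9 remove [xengi] add [yanwr] -> 13 lines: aqqrl uqhd wzrcy usum fmp olowx lois tsu uctfe yanwr ovaeb wrqt lko
Hunk 2: at line 7 remove [tsu,uctfe,yanwr] add [wxg] -> 11 lines: aqqrl uqhd wzrcy usum fmp olowx lois wxg ovaeb wrqt lko
Hunk 3: at line 2 remove [usum] add [ykb] -> 11 lines: aqqrl uqhd wzrcy ykb fmp olowx lois wxg ovaeb wrqt lko
Final line 5: fmp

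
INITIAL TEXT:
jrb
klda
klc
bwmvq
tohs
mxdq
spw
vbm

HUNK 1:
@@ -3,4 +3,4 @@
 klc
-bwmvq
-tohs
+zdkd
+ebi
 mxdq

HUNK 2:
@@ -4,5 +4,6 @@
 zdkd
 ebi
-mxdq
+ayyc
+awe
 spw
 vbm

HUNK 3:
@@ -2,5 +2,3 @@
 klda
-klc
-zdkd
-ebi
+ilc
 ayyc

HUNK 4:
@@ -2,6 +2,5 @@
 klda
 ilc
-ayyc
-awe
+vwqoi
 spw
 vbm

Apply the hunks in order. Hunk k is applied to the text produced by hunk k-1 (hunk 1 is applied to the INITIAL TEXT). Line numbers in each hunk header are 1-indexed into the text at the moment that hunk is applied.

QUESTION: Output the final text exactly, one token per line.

Answer: jrb
klda
ilc
vwqoi
spw
vbm

Derivation:
Hunk 1: at line 3 remove [bwmvq,tohs] add [zdkd,ebi] -> 8 lines: jrb klda klc zdkd ebi mxdq spw vbm
Hunk 2: at line 4 remove [mxdq] add [ayyc,awe] -> 9 lines: jrb klda klc zdkd ebi ayyc awe spw vbm
Hunk 3: at line 2 remove [klc,zdkd,ebi] add [ilc] -> 7 lines: jrb klda ilc ayyc awe spw vbm
Hunk 4: at line 2 remove [ayyc,awe] add [vwqoi] -> 6 lines: jrb klda ilc vwqoi spw vbm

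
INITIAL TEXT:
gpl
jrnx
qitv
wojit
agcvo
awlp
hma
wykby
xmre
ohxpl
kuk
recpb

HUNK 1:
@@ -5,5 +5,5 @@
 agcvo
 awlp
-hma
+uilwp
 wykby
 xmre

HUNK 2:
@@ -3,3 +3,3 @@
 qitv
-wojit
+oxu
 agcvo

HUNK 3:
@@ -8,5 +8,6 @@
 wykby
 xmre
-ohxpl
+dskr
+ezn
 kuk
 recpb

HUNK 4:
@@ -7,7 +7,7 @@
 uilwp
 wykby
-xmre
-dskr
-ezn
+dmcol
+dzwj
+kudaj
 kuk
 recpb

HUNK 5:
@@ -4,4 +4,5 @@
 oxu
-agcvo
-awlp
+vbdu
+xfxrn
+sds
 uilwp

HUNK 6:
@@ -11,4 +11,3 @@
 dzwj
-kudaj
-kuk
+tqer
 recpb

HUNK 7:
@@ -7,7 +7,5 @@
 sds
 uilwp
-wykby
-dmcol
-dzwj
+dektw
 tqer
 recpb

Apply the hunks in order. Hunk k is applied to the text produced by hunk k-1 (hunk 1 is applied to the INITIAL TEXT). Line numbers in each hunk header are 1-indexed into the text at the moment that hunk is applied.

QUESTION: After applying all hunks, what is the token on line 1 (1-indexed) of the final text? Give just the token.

Answer: gpl

Derivation:
Hunk 1: at line 5 remove [hma] add [uilwp] -> 12 lines: gpl jrnx qitv wojit agcvo awlp uilwp wykby xmre ohxpl kuk recpb
Hunk 2: at line 3 remove [wojit] add [oxu] -> 12 lines: gpl jrnx qitv oxu agcvo awlp uilwp wykby xmre ohxpl kuk recpb
Hunk 3: at line 8 remove [ohxpl] add [dskr,ezn] -> 13 lines: gpl jrnx qitv oxu agcvo awlp uilwp wykby xmre dskr ezn kuk recpb
Hunk 4: at line 7 remove [xmre,dskr,ezn] add [dmcol,dzwj,kudaj] -> 13 lines: gpl jrnx qitv oxu agcvo awlp uilwp wykby dmcol dzwj kudaj kuk recpb
Hunk 5: at line 4 remove [agcvo,awlp] add [vbdu,xfxrn,sds] -> 14 lines: gpl jrnx qitv oxu vbdu xfxrn sds uilwp wykby dmcol dzwj kudaj kuk recpb
Hunk 6: at line 11 remove [kudaj,kuk] add [tqer] -> 13 lines: gpl jrnx qitv oxu vbdu xfxrn sds uilwp wykby dmcol dzwj tqer recpb
Hunk 7: at line 7 remove [wykby,dmcol,dzwj] add [dektw] -> 11 lines: gpl jrnx qitv oxu vbdu xfxrn sds uilwp dektw tqer recpb
Final line 1: gpl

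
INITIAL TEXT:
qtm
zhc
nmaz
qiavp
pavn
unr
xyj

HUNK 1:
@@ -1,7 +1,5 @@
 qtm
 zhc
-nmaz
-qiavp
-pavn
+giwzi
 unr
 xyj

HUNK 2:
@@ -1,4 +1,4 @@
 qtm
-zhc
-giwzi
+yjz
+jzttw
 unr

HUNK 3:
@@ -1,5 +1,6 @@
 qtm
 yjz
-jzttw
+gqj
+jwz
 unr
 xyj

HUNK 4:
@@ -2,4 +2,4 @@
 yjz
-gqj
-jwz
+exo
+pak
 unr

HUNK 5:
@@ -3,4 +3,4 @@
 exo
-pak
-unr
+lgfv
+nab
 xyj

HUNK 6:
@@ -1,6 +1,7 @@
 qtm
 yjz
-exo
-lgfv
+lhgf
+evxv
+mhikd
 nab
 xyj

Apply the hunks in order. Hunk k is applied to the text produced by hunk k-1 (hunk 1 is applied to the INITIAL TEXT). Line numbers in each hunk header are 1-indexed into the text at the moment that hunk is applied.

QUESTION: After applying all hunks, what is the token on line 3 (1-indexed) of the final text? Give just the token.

Answer: lhgf

Derivation:
Hunk 1: at line 1 remove [nmaz,qiavp,pavn] add [giwzi] -> 5 lines: qtm zhc giwzi unr xyj
Hunk 2: at line 1 remove [zhc,giwzi] add [yjz,jzttw] -> 5 lines: qtm yjz jzttw unr xyj
Hunk 3: at line 1 remove [jzttw] add [gqj,jwz] -> 6 lines: qtm yjz gqj jwz unr xyj
Hunk 4: at line 2 remove [gqj,jwz] add [exo,pak] -> 6 lines: qtm yjz exo pak unr xyj
Hunk 5: at line 3 remove [pak,unr] add [lgfv,nab] -> 6 lines: qtm yjz exo lgfv nab xyj
Hunk 6: at line 1 remove [exo,lgfv] add [lhgf,evxv,mhikd] -> 7 lines: qtm yjz lhgf evxv mhikd nab xyj
Final line 3: lhgf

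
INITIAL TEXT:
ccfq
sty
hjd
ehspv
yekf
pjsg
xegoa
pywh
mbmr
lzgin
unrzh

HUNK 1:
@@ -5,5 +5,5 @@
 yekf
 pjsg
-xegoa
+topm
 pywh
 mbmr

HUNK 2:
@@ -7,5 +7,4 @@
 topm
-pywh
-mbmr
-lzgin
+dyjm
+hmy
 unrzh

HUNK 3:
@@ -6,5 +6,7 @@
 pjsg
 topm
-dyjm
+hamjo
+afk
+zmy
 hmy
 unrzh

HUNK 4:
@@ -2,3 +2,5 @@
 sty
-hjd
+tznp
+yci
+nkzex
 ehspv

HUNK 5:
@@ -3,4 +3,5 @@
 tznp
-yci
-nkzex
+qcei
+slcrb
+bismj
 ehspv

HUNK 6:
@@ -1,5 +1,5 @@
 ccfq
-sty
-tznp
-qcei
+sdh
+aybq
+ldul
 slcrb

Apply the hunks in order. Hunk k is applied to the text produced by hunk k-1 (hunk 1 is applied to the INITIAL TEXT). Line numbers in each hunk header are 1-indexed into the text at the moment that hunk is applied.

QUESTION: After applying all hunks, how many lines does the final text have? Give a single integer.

Hunk 1: at line 5 remove [xegoa] add [topm] -> 11 lines: ccfq sty hjd ehspv yekf pjsg topm pywh mbmr lzgin unrzh
Hunk 2: at line 7 remove [pywh,mbmr,lzgin] add [dyjm,hmy] -> 10 lines: ccfq sty hjd ehspv yekf pjsg topm dyjm hmy unrzh
Hunk 3: at line 6 remove [dyjm] add [hamjo,afk,zmy] -> 12 lines: ccfq sty hjd ehspv yekf pjsg topm hamjo afk zmy hmy unrzh
Hunk 4: at line 2 remove [hjd] add [tznp,yci,nkzex] -> 14 lines: ccfq sty tznp yci nkzex ehspv yekf pjsg topm hamjo afk zmy hmy unrzh
Hunk 5: at line 3 remove [yci,nkzex] add [qcei,slcrb,bismj] -> 15 lines: ccfq sty tznp qcei slcrb bismj ehspv yekf pjsg topm hamjo afk zmy hmy unrzh
Hunk 6: at line 1 remove [sty,tznp,qcei] add [sdh,aybq,ldul] -> 15 lines: ccfq sdh aybq ldul slcrb bismj ehspv yekf pjsg topm hamjo afk zmy hmy unrzh
Final line count: 15

Answer: 15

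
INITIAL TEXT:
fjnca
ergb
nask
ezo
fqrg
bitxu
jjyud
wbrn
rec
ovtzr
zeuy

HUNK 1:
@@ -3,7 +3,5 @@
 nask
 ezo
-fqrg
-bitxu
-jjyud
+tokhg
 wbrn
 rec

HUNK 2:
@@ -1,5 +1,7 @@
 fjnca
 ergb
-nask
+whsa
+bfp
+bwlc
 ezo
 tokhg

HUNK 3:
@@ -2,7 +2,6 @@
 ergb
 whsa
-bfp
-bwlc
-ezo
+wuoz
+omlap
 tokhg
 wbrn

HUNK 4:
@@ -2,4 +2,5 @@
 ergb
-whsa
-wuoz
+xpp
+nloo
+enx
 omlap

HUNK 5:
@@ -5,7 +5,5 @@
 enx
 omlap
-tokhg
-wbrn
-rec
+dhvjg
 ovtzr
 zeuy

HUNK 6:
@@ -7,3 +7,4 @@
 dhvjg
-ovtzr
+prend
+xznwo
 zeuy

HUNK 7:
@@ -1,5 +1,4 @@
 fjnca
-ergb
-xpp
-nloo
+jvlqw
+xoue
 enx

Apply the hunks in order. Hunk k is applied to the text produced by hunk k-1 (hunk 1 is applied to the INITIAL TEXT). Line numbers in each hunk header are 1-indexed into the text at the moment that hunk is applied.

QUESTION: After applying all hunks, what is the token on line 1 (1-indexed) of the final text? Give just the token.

Answer: fjnca

Derivation:
Hunk 1: at line 3 remove [fqrg,bitxu,jjyud] add [tokhg] -> 9 lines: fjnca ergb nask ezo tokhg wbrn rec ovtzr zeuy
Hunk 2: at line 1 remove [nask] add [whsa,bfp,bwlc] -> 11 lines: fjnca ergb whsa bfp bwlc ezo tokhg wbrn rec ovtzr zeuy
Hunk 3: at line 2 remove [bfp,bwlc,ezo] add [wuoz,omlap] -> 10 lines: fjnca ergb whsa wuoz omlap tokhg wbrn rec ovtzr zeuy
Hunk 4: at line 2 remove [whsa,wuoz] add [xpp,nloo,enx] -> 11 lines: fjnca ergb xpp nloo enx omlap tokhg wbrn rec ovtzr zeuy
Hunk 5: at line 5 remove [tokhg,wbrn,rec] add [dhvjg] -> 9 lines: fjnca ergb xpp nloo enx omlap dhvjg ovtzr zeuy
Hunk 6: at line 7 remove [ovtzr] add [prend,xznwo] -> 10 lines: fjnca ergb xpp nloo enx omlap dhvjg prend xznwo zeuy
Hunk 7: at line 1 remove [ergb,xpp,nloo] add [jvlqw,xoue] -> 9 lines: fjnca jvlqw xoue enx omlap dhvjg prend xznwo zeuy
Final line 1: fjnca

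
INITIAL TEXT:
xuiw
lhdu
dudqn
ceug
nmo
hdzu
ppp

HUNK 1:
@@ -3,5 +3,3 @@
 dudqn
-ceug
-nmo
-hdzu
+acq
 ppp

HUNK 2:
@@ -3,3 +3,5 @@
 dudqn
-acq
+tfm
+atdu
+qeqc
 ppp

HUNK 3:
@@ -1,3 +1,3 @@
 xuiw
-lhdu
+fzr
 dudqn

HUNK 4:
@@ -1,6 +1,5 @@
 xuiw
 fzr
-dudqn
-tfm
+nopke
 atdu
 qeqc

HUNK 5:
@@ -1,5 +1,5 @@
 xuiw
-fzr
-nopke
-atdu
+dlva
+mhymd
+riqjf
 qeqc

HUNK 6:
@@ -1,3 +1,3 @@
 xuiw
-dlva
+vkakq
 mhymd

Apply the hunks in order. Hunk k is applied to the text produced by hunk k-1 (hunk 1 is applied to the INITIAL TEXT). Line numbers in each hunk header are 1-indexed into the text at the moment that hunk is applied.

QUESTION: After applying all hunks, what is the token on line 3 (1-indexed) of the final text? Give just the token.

Answer: mhymd

Derivation:
Hunk 1: at line 3 remove [ceug,nmo,hdzu] add [acq] -> 5 lines: xuiw lhdu dudqn acq ppp
Hunk 2: at line 3 remove [acq] add [tfm,atdu,qeqc] -> 7 lines: xuiw lhdu dudqn tfm atdu qeqc ppp
Hunk 3: at line 1 remove [lhdu] add [fzr] -> 7 lines: xuiw fzr dudqn tfm atdu qeqc ppp
Hunk 4: at line 1 remove [dudqn,tfm] add [nopke] -> 6 lines: xuiw fzr nopke atdu qeqc ppp
Hunk 5: at line 1 remove [fzr,nopke,atdu] add [dlva,mhymd,riqjf] -> 6 lines: xuiw dlva mhymd riqjf qeqc ppp
Hunk 6: at line 1 remove [dlva] add [vkakq] -> 6 lines: xuiw vkakq mhymd riqjf qeqc ppp
Final line 3: mhymd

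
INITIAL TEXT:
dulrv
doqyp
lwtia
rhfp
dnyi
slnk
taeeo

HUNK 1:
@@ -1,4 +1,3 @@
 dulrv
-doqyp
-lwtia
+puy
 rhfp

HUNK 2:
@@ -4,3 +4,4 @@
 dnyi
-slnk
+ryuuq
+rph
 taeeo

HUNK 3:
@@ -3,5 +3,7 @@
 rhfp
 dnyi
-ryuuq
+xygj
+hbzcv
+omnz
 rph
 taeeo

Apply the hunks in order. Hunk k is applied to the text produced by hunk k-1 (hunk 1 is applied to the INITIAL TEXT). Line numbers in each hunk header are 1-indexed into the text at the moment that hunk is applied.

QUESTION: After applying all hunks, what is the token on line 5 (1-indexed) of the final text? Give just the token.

Hunk 1: at line 1 remove [doqyp,lwtia] add [puy] -> 6 lines: dulrv puy rhfp dnyi slnk taeeo
Hunk 2: at line 4 remove [slnk] add [ryuuq,rph] -> 7 lines: dulrv puy rhfp dnyi ryuuq rph taeeo
Hunk 3: at line 3 remove [ryuuq] add [xygj,hbzcv,omnz] -> 9 lines: dulrv puy rhfp dnyi xygj hbzcv omnz rph taeeo
Final line 5: xygj

Answer: xygj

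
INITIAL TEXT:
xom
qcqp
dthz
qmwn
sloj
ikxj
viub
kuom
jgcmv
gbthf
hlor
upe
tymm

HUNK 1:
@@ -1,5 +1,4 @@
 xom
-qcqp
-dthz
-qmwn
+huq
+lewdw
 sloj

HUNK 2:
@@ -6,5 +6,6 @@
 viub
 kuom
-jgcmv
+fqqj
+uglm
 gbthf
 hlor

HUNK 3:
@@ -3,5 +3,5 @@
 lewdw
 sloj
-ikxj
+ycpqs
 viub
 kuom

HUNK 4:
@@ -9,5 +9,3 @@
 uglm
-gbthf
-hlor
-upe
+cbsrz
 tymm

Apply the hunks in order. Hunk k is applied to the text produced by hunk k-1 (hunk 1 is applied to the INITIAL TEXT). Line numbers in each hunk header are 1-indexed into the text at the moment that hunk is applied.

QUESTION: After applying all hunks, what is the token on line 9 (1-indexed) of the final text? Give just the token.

Answer: uglm

Derivation:
Hunk 1: at line 1 remove [qcqp,dthz,qmwn] add [huq,lewdw] -> 12 lines: xom huq lewdw sloj ikxj viub kuom jgcmv gbthf hlor upe tymm
Hunk 2: at line 6 remove [jgcmv] add [fqqj,uglm] -> 13 lines: xom huq lewdw sloj ikxj viub kuom fqqj uglm gbthf hlor upe tymm
Hunk 3: at line 3 remove [ikxj] add [ycpqs] -> 13 lines: xom huq lewdw sloj ycpqs viub kuom fqqj uglm gbthf hlor upe tymm
Hunk 4: at line 9 remove [gbthf,hlor,upe] add [cbsrz] -> 11 lines: xom huq lewdw sloj ycpqs viub kuom fqqj uglm cbsrz tymm
Final line 9: uglm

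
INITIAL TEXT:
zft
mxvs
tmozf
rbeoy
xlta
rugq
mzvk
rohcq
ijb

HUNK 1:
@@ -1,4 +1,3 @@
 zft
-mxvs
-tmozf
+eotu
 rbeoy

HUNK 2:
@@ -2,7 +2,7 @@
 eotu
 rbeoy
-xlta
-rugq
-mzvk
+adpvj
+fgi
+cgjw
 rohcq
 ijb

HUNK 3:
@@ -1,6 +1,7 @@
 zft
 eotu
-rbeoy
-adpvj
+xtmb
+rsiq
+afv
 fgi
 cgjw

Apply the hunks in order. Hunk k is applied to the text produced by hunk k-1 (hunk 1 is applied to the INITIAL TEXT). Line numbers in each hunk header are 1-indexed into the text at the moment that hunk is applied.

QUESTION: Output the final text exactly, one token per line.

Hunk 1: at line 1 remove [mxvs,tmozf] add [eotu] -> 8 lines: zft eotu rbeoy xlta rugq mzvk rohcq ijb
Hunk 2: at line 2 remove [xlta,rugq,mzvk] add [adpvj,fgi,cgjw] -> 8 lines: zft eotu rbeoy adpvj fgi cgjw rohcq ijb
Hunk 3: at line 1 remove [rbeoy,adpvj] add [xtmb,rsiq,afv] -> 9 lines: zft eotu xtmb rsiq afv fgi cgjw rohcq ijb

Answer: zft
eotu
xtmb
rsiq
afv
fgi
cgjw
rohcq
ijb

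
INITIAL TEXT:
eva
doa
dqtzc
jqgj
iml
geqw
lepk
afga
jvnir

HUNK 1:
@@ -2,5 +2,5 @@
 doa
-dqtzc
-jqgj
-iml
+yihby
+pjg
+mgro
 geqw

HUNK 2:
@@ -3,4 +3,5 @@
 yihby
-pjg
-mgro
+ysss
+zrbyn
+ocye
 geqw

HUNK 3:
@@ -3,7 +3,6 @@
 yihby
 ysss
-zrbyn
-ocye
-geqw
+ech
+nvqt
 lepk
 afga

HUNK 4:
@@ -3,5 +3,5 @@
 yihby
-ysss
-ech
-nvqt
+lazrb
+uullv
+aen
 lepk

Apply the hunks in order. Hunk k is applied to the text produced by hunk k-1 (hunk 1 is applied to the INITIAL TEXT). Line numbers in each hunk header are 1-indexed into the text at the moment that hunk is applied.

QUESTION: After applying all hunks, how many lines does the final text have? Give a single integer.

Hunk 1: at line 2 remove [dqtzc,jqgj,iml] add [yihby,pjg,mgro] -> 9 lines: eva doa yihby pjg mgro geqw lepk afga jvnir
Hunk 2: at line 3 remove [pjg,mgro] add [ysss,zrbyn,ocye] -> 10 lines: eva doa yihby ysss zrbyn ocye geqw lepk afga jvnir
Hunk 3: at line 3 remove [zrbyn,ocye,geqw] add [ech,nvqt] -> 9 lines: eva doa yihby ysss ech nvqt lepk afga jvnir
Hunk 4: at line 3 remove [ysss,ech,nvqt] add [lazrb,uullv,aen] -> 9 lines: eva doa yihby lazrb uullv aen lepk afga jvnir
Final line count: 9

Answer: 9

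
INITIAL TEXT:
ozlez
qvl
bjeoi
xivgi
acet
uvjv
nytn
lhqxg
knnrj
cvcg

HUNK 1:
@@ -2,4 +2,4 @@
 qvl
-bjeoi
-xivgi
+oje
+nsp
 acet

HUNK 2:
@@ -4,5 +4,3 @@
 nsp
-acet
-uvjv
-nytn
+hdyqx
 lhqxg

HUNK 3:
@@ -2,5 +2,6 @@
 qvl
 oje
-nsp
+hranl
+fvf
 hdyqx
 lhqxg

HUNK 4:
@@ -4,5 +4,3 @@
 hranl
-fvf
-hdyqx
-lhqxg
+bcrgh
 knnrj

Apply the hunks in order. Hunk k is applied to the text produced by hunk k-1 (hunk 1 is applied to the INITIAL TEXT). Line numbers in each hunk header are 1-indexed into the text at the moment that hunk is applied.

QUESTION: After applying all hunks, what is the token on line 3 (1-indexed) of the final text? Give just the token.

Hunk 1: at line 2 remove [bjeoi,xivgi] add [oje,nsp] -> 10 lines: ozlez qvl oje nsp acet uvjv nytn lhqxg knnrj cvcg
Hunk 2: at line 4 remove [acet,uvjv,nytn] add [hdyqx] -> 8 lines: ozlez qvl oje nsp hdyqx lhqxg knnrj cvcg
Hunk 3: at line 2 remove [nsp] add [hranl,fvf] -> 9 lines: ozlez qvl oje hranl fvf hdyqx lhqxg knnrj cvcg
Hunk 4: at line 4 remove [fvf,hdyqx,lhqxg] add [bcrgh] -> 7 lines: ozlez qvl oje hranl bcrgh knnrj cvcg
Final line 3: oje

Answer: oje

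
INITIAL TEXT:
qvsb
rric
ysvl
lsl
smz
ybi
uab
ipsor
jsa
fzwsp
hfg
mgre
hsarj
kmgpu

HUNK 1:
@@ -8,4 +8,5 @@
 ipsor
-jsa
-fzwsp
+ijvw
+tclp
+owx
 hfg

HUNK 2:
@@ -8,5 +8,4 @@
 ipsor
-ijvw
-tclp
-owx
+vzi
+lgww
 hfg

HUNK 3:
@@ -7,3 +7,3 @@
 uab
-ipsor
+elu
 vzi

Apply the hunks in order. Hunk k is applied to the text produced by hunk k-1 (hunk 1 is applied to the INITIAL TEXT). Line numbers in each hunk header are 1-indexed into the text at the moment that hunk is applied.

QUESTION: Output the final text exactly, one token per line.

Hunk 1: at line 8 remove [jsa,fzwsp] add [ijvw,tclp,owx] -> 15 lines: qvsb rric ysvl lsl smz ybi uab ipsor ijvw tclp owx hfg mgre hsarj kmgpu
Hunk 2: at line 8 remove [ijvw,tclp,owx] add [vzi,lgww] -> 14 lines: qvsb rric ysvl lsl smz ybi uab ipsor vzi lgww hfg mgre hsarj kmgpu
Hunk 3: at line 7 remove [ipsor] add [elu] -> 14 lines: qvsb rric ysvl lsl smz ybi uab elu vzi lgww hfg mgre hsarj kmgpu

Answer: qvsb
rric
ysvl
lsl
smz
ybi
uab
elu
vzi
lgww
hfg
mgre
hsarj
kmgpu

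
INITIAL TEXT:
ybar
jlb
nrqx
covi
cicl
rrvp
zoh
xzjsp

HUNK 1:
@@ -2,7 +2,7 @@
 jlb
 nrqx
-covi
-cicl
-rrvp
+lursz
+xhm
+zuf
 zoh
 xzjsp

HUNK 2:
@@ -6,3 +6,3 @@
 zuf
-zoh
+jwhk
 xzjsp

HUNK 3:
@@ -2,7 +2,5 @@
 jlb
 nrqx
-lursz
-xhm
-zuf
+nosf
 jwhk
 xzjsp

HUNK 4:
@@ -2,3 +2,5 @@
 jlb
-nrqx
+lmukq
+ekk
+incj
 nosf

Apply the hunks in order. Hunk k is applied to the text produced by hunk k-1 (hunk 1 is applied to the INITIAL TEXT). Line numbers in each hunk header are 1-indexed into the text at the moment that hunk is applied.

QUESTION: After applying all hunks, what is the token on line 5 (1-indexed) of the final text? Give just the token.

Hunk 1: at line 2 remove [covi,cicl,rrvp] add [lursz,xhm,zuf] -> 8 lines: ybar jlb nrqx lursz xhm zuf zoh xzjsp
Hunk 2: at line 6 remove [zoh] add [jwhk] -> 8 lines: ybar jlb nrqx lursz xhm zuf jwhk xzjsp
Hunk 3: at line 2 remove [lursz,xhm,zuf] add [nosf] -> 6 lines: ybar jlb nrqx nosf jwhk xzjsp
Hunk 4: at line 2 remove [nrqx] add [lmukq,ekk,incj] -> 8 lines: ybar jlb lmukq ekk incj nosf jwhk xzjsp
Final line 5: incj

Answer: incj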